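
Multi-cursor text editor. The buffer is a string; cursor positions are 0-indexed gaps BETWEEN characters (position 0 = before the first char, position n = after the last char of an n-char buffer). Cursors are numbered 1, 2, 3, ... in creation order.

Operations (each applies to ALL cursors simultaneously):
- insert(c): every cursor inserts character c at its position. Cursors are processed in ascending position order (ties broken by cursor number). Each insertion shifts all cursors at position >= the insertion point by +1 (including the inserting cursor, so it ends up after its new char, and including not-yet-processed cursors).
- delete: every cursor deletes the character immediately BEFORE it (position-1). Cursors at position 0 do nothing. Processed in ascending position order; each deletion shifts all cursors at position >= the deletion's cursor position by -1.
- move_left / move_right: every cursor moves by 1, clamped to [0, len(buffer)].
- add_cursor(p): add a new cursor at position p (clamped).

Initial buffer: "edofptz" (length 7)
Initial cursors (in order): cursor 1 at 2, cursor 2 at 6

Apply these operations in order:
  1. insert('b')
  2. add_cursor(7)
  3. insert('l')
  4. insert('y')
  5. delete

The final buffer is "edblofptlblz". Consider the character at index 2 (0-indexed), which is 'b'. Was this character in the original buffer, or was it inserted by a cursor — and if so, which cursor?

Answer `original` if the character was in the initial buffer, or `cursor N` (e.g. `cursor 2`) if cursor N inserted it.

Answer: cursor 1

Derivation:
After op 1 (insert('b')): buffer="edbofptbz" (len 9), cursors c1@3 c2@8, authorship ..1....2.
After op 2 (add_cursor(7)): buffer="edbofptbz" (len 9), cursors c1@3 c3@7 c2@8, authorship ..1....2.
After op 3 (insert('l')): buffer="edblofptlblz" (len 12), cursors c1@4 c3@9 c2@11, authorship ..11....322.
After op 4 (insert('y')): buffer="edblyofptlyblyz" (len 15), cursors c1@5 c3@11 c2@14, authorship ..111....33222.
After op 5 (delete): buffer="edblofptlblz" (len 12), cursors c1@4 c3@9 c2@11, authorship ..11....322.
Authorship (.=original, N=cursor N): . . 1 1 . . . . 3 2 2 .
Index 2: author = 1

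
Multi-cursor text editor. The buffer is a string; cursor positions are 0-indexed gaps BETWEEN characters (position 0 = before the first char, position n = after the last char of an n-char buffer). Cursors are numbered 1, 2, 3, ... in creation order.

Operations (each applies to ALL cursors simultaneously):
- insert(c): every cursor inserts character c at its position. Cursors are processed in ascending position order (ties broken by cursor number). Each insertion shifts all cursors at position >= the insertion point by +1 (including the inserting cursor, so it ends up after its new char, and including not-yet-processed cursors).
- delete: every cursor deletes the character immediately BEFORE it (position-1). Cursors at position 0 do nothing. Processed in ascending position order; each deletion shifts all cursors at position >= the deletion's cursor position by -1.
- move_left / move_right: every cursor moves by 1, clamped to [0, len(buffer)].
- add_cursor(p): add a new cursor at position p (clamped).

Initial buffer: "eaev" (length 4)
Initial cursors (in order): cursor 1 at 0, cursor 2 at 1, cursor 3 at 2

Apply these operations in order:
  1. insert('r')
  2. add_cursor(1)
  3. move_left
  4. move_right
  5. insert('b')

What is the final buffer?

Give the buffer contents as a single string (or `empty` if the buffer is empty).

After op 1 (insert('r')): buffer="rerarev" (len 7), cursors c1@1 c2@3 c3@5, authorship 1.2.3..
After op 2 (add_cursor(1)): buffer="rerarev" (len 7), cursors c1@1 c4@1 c2@3 c3@5, authorship 1.2.3..
After op 3 (move_left): buffer="rerarev" (len 7), cursors c1@0 c4@0 c2@2 c3@4, authorship 1.2.3..
After op 4 (move_right): buffer="rerarev" (len 7), cursors c1@1 c4@1 c2@3 c3@5, authorship 1.2.3..
After op 5 (insert('b')): buffer="rbberbarbev" (len 11), cursors c1@3 c4@3 c2@6 c3@9, authorship 114.22.33..

Answer: rbberbarbev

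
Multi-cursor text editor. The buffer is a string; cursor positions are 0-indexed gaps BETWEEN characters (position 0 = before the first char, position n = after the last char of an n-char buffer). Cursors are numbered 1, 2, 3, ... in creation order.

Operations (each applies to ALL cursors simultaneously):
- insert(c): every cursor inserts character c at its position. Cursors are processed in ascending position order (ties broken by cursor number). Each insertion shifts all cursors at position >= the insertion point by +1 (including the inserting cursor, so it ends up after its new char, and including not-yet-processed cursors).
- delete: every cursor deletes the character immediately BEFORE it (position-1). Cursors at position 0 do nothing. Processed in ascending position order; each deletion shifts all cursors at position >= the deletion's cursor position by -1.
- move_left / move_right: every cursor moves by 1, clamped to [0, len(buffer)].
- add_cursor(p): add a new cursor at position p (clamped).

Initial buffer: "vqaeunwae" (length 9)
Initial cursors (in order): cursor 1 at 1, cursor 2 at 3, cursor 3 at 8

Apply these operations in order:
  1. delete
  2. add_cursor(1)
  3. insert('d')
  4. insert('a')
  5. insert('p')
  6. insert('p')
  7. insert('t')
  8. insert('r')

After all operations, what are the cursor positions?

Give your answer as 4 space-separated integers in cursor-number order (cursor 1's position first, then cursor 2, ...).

Answer: 6 19 29 19

Derivation:
After op 1 (delete): buffer="qeunwe" (len 6), cursors c1@0 c2@1 c3@5, authorship ......
After op 2 (add_cursor(1)): buffer="qeunwe" (len 6), cursors c1@0 c2@1 c4@1 c3@5, authorship ......
After op 3 (insert('d')): buffer="dqddeunwde" (len 10), cursors c1@1 c2@4 c4@4 c3@9, authorship 1.24....3.
After op 4 (insert('a')): buffer="daqddaaeunwdae" (len 14), cursors c1@2 c2@7 c4@7 c3@13, authorship 11.2424....33.
After op 5 (insert('p')): buffer="dapqddaappeunwdape" (len 18), cursors c1@3 c2@10 c4@10 c3@17, authorship 111.242424....333.
After op 6 (insert('p')): buffer="dappqddaappppeunwdappe" (len 22), cursors c1@4 c2@13 c4@13 c3@21, authorship 1111.24242424....3333.
After op 7 (insert('t')): buffer="dapptqddaapppptteunwdappte" (len 26), cursors c1@5 c2@16 c4@16 c3@25, authorship 11111.2424242424....33333.
After op 8 (insert('r')): buffer="dapptrqddaappppttrreunwdapptre" (len 30), cursors c1@6 c2@19 c4@19 c3@29, authorship 111111.242424242424....333333.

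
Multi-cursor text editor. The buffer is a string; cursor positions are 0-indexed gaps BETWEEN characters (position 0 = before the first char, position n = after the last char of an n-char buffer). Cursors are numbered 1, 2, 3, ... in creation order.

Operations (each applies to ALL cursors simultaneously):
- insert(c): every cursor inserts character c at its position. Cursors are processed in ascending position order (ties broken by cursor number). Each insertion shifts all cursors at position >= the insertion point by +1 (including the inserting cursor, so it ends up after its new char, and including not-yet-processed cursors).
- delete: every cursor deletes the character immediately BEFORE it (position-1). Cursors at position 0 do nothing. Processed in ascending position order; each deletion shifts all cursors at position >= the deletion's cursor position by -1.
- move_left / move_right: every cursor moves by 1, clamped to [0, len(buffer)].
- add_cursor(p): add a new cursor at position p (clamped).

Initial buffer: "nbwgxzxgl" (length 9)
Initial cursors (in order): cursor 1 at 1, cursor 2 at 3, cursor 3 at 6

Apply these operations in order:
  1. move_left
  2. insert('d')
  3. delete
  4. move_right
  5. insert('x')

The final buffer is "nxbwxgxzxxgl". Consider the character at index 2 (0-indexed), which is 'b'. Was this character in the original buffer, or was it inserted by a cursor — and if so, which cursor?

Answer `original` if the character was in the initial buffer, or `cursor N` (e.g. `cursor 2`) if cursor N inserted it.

After op 1 (move_left): buffer="nbwgxzxgl" (len 9), cursors c1@0 c2@2 c3@5, authorship .........
After op 2 (insert('d')): buffer="dnbdwgxdzxgl" (len 12), cursors c1@1 c2@4 c3@8, authorship 1..2...3....
After op 3 (delete): buffer="nbwgxzxgl" (len 9), cursors c1@0 c2@2 c3@5, authorship .........
After op 4 (move_right): buffer="nbwgxzxgl" (len 9), cursors c1@1 c2@3 c3@6, authorship .........
After op 5 (insert('x')): buffer="nxbwxgxzxxgl" (len 12), cursors c1@2 c2@5 c3@9, authorship .1..2...3...
Authorship (.=original, N=cursor N): . 1 . . 2 . . . 3 . . .
Index 2: author = original

Answer: original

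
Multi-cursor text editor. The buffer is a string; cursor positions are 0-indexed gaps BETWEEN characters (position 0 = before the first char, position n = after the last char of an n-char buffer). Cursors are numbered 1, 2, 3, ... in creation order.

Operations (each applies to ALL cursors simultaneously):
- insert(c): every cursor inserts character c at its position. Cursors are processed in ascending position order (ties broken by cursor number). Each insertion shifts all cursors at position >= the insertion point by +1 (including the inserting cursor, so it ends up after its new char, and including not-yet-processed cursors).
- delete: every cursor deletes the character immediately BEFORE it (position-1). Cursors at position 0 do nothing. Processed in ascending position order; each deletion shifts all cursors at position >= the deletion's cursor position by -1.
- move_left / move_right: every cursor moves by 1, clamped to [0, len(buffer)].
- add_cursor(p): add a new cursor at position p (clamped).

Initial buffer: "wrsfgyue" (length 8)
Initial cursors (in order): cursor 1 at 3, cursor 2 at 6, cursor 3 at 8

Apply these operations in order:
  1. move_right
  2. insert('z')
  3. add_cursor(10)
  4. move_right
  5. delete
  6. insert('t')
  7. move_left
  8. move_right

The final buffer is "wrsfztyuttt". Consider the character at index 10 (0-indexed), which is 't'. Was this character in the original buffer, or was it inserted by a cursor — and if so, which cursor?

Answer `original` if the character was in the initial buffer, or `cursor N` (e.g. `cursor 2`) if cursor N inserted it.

After op 1 (move_right): buffer="wrsfgyue" (len 8), cursors c1@4 c2@7 c3@8, authorship ........
After op 2 (insert('z')): buffer="wrsfzgyuzez" (len 11), cursors c1@5 c2@9 c3@11, authorship ....1...2.3
After op 3 (add_cursor(10)): buffer="wrsfzgyuzez" (len 11), cursors c1@5 c2@9 c4@10 c3@11, authorship ....1...2.3
After op 4 (move_right): buffer="wrsfzgyuzez" (len 11), cursors c1@6 c2@10 c3@11 c4@11, authorship ....1...2.3
After op 5 (delete): buffer="wrsfzyu" (len 7), cursors c1@5 c2@7 c3@7 c4@7, authorship ....1..
After op 6 (insert('t')): buffer="wrsfztyuttt" (len 11), cursors c1@6 c2@11 c3@11 c4@11, authorship ....11..234
After op 7 (move_left): buffer="wrsfztyuttt" (len 11), cursors c1@5 c2@10 c3@10 c4@10, authorship ....11..234
After op 8 (move_right): buffer="wrsfztyuttt" (len 11), cursors c1@6 c2@11 c3@11 c4@11, authorship ....11..234
Authorship (.=original, N=cursor N): . . . . 1 1 . . 2 3 4
Index 10: author = 4

Answer: cursor 4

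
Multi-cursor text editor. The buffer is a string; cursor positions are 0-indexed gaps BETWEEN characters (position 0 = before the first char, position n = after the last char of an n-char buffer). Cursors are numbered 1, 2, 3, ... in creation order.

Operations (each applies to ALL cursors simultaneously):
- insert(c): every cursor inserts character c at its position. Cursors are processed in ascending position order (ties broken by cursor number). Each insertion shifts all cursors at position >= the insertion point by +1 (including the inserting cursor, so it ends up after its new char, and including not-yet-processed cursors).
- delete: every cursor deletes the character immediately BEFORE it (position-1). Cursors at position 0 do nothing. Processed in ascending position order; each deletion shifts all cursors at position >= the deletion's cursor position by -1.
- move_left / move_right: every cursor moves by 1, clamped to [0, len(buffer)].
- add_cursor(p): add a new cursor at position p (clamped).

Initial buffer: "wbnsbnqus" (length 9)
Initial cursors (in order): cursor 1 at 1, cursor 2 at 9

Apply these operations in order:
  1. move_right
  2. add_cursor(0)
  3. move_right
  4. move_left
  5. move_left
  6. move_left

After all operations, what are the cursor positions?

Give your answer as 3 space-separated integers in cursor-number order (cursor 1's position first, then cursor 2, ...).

After op 1 (move_right): buffer="wbnsbnqus" (len 9), cursors c1@2 c2@9, authorship .........
After op 2 (add_cursor(0)): buffer="wbnsbnqus" (len 9), cursors c3@0 c1@2 c2@9, authorship .........
After op 3 (move_right): buffer="wbnsbnqus" (len 9), cursors c3@1 c1@3 c2@9, authorship .........
After op 4 (move_left): buffer="wbnsbnqus" (len 9), cursors c3@0 c1@2 c2@8, authorship .........
After op 5 (move_left): buffer="wbnsbnqus" (len 9), cursors c3@0 c1@1 c2@7, authorship .........
After op 6 (move_left): buffer="wbnsbnqus" (len 9), cursors c1@0 c3@0 c2@6, authorship .........

Answer: 0 6 0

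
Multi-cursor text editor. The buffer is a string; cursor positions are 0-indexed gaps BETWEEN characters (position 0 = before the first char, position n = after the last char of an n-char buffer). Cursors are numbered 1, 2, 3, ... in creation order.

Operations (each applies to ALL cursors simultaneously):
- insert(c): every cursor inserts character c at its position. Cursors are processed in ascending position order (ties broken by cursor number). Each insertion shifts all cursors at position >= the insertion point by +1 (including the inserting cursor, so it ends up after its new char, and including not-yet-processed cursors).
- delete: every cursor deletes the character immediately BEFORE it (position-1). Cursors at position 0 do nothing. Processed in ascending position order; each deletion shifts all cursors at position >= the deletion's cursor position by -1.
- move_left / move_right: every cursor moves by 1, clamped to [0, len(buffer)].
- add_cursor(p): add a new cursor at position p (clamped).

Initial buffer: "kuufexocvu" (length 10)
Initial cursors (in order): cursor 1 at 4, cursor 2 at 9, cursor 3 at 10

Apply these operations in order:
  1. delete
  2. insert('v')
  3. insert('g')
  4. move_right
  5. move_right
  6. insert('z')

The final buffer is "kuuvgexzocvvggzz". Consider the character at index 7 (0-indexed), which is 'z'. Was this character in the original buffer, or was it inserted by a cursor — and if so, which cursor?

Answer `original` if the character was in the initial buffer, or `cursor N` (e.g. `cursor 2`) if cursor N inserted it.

After op 1 (delete): buffer="kuuexoc" (len 7), cursors c1@3 c2@7 c3@7, authorship .......
After op 2 (insert('v')): buffer="kuuvexocvv" (len 10), cursors c1@4 c2@10 c3@10, authorship ...1....23
After op 3 (insert('g')): buffer="kuuvgexocvvgg" (len 13), cursors c1@5 c2@13 c3@13, authorship ...11....2323
After op 4 (move_right): buffer="kuuvgexocvvgg" (len 13), cursors c1@6 c2@13 c3@13, authorship ...11....2323
After op 5 (move_right): buffer="kuuvgexocvvgg" (len 13), cursors c1@7 c2@13 c3@13, authorship ...11....2323
After op 6 (insert('z')): buffer="kuuvgexzocvvggzz" (len 16), cursors c1@8 c2@16 c3@16, authorship ...11..1..232323
Authorship (.=original, N=cursor N): . . . 1 1 . . 1 . . 2 3 2 3 2 3
Index 7: author = 1

Answer: cursor 1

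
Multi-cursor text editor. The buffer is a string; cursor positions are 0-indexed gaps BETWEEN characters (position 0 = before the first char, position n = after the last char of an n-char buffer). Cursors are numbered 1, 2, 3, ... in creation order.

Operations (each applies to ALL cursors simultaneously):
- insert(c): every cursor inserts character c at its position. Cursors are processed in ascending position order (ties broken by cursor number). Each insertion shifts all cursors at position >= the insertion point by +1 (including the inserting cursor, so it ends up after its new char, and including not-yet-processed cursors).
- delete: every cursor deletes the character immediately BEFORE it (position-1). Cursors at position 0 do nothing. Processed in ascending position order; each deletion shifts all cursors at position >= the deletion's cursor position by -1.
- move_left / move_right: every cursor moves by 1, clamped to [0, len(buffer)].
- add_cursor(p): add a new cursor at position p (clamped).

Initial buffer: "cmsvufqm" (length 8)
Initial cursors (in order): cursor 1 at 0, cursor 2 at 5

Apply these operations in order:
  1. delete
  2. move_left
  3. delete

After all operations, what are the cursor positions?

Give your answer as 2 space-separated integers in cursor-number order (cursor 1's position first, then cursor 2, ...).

After op 1 (delete): buffer="cmsvfqm" (len 7), cursors c1@0 c2@4, authorship .......
After op 2 (move_left): buffer="cmsvfqm" (len 7), cursors c1@0 c2@3, authorship .......
After op 3 (delete): buffer="cmvfqm" (len 6), cursors c1@0 c2@2, authorship ......

Answer: 0 2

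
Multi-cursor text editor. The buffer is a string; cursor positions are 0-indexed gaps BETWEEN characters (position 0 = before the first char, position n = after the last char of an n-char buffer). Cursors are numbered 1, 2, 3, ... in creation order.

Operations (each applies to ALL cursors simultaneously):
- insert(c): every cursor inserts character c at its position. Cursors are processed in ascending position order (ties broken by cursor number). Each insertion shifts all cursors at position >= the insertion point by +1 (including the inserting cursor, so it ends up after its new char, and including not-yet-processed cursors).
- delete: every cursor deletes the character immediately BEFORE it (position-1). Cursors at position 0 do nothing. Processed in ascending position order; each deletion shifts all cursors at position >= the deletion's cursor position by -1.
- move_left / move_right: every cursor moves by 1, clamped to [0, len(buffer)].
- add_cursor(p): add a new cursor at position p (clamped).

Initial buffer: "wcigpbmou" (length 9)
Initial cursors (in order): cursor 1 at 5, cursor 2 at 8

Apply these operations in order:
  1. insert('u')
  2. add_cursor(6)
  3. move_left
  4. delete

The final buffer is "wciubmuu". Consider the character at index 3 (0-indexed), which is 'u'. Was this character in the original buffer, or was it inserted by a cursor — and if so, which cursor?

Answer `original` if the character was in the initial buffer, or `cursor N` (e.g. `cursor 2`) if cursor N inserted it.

After op 1 (insert('u')): buffer="wcigpubmouu" (len 11), cursors c1@6 c2@10, authorship .....1...2.
After op 2 (add_cursor(6)): buffer="wcigpubmouu" (len 11), cursors c1@6 c3@6 c2@10, authorship .....1...2.
After op 3 (move_left): buffer="wcigpubmouu" (len 11), cursors c1@5 c3@5 c2@9, authorship .....1...2.
After op 4 (delete): buffer="wciubmuu" (len 8), cursors c1@3 c3@3 c2@6, authorship ...1..2.
Authorship (.=original, N=cursor N): . . . 1 . . 2 .
Index 3: author = 1

Answer: cursor 1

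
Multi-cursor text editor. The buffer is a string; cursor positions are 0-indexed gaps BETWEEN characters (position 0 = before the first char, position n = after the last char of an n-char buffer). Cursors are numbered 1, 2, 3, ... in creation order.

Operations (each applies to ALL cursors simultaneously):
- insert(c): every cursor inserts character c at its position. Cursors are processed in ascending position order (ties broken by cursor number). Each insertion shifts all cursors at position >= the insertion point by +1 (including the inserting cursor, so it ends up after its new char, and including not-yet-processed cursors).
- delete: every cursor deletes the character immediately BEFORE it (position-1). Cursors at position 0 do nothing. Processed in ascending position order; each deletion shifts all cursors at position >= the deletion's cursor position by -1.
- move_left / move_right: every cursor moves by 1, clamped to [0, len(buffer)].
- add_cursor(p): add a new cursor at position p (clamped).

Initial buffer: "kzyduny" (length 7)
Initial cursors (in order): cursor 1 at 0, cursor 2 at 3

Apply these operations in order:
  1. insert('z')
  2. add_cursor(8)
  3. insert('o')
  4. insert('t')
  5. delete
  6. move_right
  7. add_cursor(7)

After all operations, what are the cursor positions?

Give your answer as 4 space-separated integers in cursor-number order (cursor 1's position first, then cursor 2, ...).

Answer: 3 8 12 7

Derivation:
After op 1 (insert('z')): buffer="zkzyzduny" (len 9), cursors c1@1 c2@5, authorship 1...2....
After op 2 (add_cursor(8)): buffer="zkzyzduny" (len 9), cursors c1@1 c2@5 c3@8, authorship 1...2....
After op 3 (insert('o')): buffer="zokzyzodunoy" (len 12), cursors c1@2 c2@7 c3@11, authorship 11...22...3.
After op 4 (insert('t')): buffer="zotkzyzotdunoty" (len 15), cursors c1@3 c2@9 c3@14, authorship 111...222...33.
After op 5 (delete): buffer="zokzyzodunoy" (len 12), cursors c1@2 c2@7 c3@11, authorship 11...22...3.
After op 6 (move_right): buffer="zokzyzodunoy" (len 12), cursors c1@3 c2@8 c3@12, authorship 11...22...3.
After op 7 (add_cursor(7)): buffer="zokzyzodunoy" (len 12), cursors c1@3 c4@7 c2@8 c3@12, authorship 11...22...3.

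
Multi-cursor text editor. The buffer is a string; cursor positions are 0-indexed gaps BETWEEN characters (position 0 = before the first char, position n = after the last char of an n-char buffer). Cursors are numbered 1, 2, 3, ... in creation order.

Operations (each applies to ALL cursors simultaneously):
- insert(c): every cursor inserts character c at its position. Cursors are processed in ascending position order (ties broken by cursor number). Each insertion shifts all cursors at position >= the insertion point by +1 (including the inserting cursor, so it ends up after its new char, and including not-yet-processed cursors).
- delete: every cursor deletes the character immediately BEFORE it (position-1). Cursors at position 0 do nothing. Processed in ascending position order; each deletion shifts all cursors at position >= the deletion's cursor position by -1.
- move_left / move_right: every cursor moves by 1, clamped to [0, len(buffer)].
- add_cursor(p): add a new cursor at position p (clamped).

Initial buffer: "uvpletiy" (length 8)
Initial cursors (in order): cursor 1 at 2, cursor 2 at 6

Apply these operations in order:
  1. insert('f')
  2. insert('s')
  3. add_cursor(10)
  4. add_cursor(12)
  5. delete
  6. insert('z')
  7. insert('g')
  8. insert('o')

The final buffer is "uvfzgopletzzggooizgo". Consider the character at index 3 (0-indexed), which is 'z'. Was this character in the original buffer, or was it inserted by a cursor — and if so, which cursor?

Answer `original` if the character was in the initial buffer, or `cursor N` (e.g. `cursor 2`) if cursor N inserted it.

After op 1 (insert('f')): buffer="uvfpletfiy" (len 10), cursors c1@3 c2@8, authorship ..1....2..
After op 2 (insert('s')): buffer="uvfspletfsiy" (len 12), cursors c1@4 c2@10, authorship ..11....22..
After op 3 (add_cursor(10)): buffer="uvfspletfsiy" (len 12), cursors c1@4 c2@10 c3@10, authorship ..11....22..
After op 4 (add_cursor(12)): buffer="uvfspletfsiy" (len 12), cursors c1@4 c2@10 c3@10 c4@12, authorship ..11....22..
After op 5 (delete): buffer="uvfpleti" (len 8), cursors c1@3 c2@7 c3@7 c4@8, authorship ..1.....
After op 6 (insert('z')): buffer="uvfzpletzziz" (len 12), cursors c1@4 c2@10 c3@10 c4@12, authorship ..11....23.4
After op 7 (insert('g')): buffer="uvfzgpletzzggizg" (len 16), cursors c1@5 c2@13 c3@13 c4@16, authorship ..111....2323.44
After op 8 (insert('o')): buffer="uvfzgopletzzggooizgo" (len 20), cursors c1@6 c2@16 c3@16 c4@20, authorship ..1111....232323.444
Authorship (.=original, N=cursor N): . . 1 1 1 1 . . . . 2 3 2 3 2 3 . 4 4 4
Index 3: author = 1

Answer: cursor 1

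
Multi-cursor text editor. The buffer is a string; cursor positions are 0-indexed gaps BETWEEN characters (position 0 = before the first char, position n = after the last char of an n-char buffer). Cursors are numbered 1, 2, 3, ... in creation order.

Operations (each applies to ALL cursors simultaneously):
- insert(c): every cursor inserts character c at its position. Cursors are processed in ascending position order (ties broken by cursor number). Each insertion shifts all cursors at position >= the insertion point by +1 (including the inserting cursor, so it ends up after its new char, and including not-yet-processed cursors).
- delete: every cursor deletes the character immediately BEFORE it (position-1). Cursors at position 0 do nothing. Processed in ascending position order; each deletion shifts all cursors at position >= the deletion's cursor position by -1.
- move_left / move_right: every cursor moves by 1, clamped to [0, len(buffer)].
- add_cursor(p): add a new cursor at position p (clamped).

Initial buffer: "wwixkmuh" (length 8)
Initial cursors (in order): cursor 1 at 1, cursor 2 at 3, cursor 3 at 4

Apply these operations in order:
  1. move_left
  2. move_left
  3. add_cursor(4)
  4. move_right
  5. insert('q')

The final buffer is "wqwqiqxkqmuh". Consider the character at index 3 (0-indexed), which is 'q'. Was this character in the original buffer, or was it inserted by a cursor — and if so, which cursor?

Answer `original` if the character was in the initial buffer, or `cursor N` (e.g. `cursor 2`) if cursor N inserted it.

After op 1 (move_left): buffer="wwixkmuh" (len 8), cursors c1@0 c2@2 c3@3, authorship ........
After op 2 (move_left): buffer="wwixkmuh" (len 8), cursors c1@0 c2@1 c3@2, authorship ........
After op 3 (add_cursor(4)): buffer="wwixkmuh" (len 8), cursors c1@0 c2@1 c3@2 c4@4, authorship ........
After op 4 (move_right): buffer="wwixkmuh" (len 8), cursors c1@1 c2@2 c3@3 c4@5, authorship ........
After op 5 (insert('q')): buffer="wqwqiqxkqmuh" (len 12), cursors c1@2 c2@4 c3@6 c4@9, authorship .1.2.3..4...
Authorship (.=original, N=cursor N): . 1 . 2 . 3 . . 4 . . .
Index 3: author = 2

Answer: cursor 2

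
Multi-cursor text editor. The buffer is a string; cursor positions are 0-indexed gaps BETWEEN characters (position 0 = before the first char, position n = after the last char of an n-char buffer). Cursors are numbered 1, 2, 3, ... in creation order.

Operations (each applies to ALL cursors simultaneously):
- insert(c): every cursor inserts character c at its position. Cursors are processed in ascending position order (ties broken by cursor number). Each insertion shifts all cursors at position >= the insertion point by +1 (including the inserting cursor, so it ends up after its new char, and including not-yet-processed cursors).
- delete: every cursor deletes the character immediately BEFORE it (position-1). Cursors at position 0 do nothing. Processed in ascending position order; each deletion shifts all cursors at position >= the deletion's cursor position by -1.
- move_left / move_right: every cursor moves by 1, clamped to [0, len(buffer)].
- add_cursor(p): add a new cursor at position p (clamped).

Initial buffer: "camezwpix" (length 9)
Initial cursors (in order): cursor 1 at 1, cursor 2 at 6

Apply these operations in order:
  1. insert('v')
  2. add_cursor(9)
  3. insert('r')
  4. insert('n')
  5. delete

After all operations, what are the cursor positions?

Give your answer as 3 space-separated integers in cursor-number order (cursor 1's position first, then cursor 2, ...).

After op 1 (insert('v')): buffer="cvamezwvpix" (len 11), cursors c1@2 c2@8, authorship .1.....2...
After op 2 (add_cursor(9)): buffer="cvamezwvpix" (len 11), cursors c1@2 c2@8 c3@9, authorship .1.....2...
After op 3 (insert('r')): buffer="cvramezwvrprix" (len 14), cursors c1@3 c2@10 c3@12, authorship .11.....22.3..
After op 4 (insert('n')): buffer="cvrnamezwvrnprnix" (len 17), cursors c1@4 c2@12 c3@15, authorship .111.....222.33..
After op 5 (delete): buffer="cvramezwvrprix" (len 14), cursors c1@3 c2@10 c3@12, authorship .11.....22.3..

Answer: 3 10 12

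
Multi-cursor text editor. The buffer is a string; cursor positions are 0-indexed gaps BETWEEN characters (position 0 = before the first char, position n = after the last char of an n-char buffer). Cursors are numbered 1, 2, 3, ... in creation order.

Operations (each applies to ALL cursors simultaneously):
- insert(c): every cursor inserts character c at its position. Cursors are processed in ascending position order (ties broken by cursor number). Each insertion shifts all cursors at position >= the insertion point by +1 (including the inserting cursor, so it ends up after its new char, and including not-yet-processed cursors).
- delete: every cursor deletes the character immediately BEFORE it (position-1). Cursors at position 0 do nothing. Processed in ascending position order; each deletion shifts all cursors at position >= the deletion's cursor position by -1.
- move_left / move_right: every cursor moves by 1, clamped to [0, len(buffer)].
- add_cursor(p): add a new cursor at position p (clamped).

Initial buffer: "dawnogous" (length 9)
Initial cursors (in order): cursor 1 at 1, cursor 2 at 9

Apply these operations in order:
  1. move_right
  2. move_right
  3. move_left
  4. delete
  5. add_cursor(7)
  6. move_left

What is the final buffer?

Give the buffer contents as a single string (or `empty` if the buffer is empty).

After op 1 (move_right): buffer="dawnogous" (len 9), cursors c1@2 c2@9, authorship .........
After op 2 (move_right): buffer="dawnogous" (len 9), cursors c1@3 c2@9, authorship .........
After op 3 (move_left): buffer="dawnogous" (len 9), cursors c1@2 c2@8, authorship .........
After op 4 (delete): buffer="dwnogos" (len 7), cursors c1@1 c2@6, authorship .......
After op 5 (add_cursor(7)): buffer="dwnogos" (len 7), cursors c1@1 c2@6 c3@7, authorship .......
After op 6 (move_left): buffer="dwnogos" (len 7), cursors c1@0 c2@5 c3@6, authorship .......

Answer: dwnogos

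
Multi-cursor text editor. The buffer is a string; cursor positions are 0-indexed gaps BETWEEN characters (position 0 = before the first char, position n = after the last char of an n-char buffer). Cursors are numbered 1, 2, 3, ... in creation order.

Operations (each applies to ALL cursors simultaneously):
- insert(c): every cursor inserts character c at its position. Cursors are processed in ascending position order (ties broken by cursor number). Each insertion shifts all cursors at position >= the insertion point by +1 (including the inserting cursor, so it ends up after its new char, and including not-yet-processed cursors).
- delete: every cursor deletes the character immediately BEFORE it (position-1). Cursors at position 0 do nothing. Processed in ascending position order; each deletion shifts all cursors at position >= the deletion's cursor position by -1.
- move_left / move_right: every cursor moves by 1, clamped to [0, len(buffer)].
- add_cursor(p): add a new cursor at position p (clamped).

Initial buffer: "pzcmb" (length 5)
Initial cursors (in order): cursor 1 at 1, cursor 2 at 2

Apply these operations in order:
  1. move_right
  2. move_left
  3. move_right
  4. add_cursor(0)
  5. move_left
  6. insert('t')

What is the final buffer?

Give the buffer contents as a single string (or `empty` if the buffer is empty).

Answer: tptztcmb

Derivation:
After op 1 (move_right): buffer="pzcmb" (len 5), cursors c1@2 c2@3, authorship .....
After op 2 (move_left): buffer="pzcmb" (len 5), cursors c1@1 c2@2, authorship .....
After op 3 (move_right): buffer="pzcmb" (len 5), cursors c1@2 c2@3, authorship .....
After op 4 (add_cursor(0)): buffer="pzcmb" (len 5), cursors c3@0 c1@2 c2@3, authorship .....
After op 5 (move_left): buffer="pzcmb" (len 5), cursors c3@0 c1@1 c2@2, authorship .....
After op 6 (insert('t')): buffer="tptztcmb" (len 8), cursors c3@1 c1@3 c2@5, authorship 3.1.2...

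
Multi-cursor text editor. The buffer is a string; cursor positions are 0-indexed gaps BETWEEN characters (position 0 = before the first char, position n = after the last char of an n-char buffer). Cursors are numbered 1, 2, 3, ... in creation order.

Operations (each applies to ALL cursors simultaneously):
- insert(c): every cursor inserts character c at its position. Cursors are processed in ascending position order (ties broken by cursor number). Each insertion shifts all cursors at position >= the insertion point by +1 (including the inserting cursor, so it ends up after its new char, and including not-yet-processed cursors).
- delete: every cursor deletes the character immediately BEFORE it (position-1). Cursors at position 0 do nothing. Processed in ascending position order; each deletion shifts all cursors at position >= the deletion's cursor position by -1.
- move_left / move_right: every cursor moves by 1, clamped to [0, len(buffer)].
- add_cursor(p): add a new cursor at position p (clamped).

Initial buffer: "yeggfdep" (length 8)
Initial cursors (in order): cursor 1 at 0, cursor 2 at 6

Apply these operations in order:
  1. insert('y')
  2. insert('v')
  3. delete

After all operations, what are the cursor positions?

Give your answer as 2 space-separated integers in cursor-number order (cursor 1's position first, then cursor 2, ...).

Answer: 1 8

Derivation:
After op 1 (insert('y')): buffer="yyeggfdyep" (len 10), cursors c1@1 c2@8, authorship 1......2..
After op 2 (insert('v')): buffer="yvyeggfdyvep" (len 12), cursors c1@2 c2@10, authorship 11......22..
After op 3 (delete): buffer="yyeggfdyep" (len 10), cursors c1@1 c2@8, authorship 1......2..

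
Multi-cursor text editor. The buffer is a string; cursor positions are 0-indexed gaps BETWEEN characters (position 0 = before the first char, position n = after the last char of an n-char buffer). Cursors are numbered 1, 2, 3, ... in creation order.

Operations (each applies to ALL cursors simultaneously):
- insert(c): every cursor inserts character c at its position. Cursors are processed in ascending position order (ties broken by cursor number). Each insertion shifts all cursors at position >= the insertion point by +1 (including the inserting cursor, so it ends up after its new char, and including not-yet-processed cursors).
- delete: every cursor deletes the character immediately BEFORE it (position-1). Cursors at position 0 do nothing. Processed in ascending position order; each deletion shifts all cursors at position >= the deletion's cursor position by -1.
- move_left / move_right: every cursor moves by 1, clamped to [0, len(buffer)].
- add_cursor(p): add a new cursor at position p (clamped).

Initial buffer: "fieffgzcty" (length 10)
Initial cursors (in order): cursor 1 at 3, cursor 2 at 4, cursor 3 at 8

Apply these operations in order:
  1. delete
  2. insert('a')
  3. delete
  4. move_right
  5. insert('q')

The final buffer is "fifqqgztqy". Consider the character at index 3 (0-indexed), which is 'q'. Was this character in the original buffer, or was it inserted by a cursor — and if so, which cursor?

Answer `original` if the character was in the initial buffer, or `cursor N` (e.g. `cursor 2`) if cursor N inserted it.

Answer: cursor 1

Derivation:
After op 1 (delete): buffer="fifgzty" (len 7), cursors c1@2 c2@2 c3@5, authorship .......
After op 2 (insert('a')): buffer="fiaafgzaty" (len 10), cursors c1@4 c2@4 c3@8, authorship ..12...3..
After op 3 (delete): buffer="fifgzty" (len 7), cursors c1@2 c2@2 c3@5, authorship .......
After op 4 (move_right): buffer="fifgzty" (len 7), cursors c1@3 c2@3 c3@6, authorship .......
After op 5 (insert('q')): buffer="fifqqgztqy" (len 10), cursors c1@5 c2@5 c3@9, authorship ...12...3.
Authorship (.=original, N=cursor N): . . . 1 2 . . . 3 .
Index 3: author = 1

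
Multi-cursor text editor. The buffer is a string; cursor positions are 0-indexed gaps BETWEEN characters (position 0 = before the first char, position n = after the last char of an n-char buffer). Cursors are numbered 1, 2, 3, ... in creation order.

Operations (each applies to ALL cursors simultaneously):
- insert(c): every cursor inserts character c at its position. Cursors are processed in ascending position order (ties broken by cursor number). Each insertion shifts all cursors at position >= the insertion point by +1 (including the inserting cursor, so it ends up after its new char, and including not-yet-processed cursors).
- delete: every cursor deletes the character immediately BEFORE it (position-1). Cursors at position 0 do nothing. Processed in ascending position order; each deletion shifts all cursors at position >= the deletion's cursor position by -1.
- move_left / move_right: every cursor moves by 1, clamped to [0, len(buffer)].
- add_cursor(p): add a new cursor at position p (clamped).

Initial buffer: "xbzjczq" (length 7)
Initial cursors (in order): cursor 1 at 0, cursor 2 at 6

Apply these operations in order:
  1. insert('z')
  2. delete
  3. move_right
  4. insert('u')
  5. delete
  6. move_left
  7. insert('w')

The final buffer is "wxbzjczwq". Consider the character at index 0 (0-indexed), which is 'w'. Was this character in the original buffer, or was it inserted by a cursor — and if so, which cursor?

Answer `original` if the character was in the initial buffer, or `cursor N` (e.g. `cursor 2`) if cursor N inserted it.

After op 1 (insert('z')): buffer="zxbzjczzq" (len 9), cursors c1@1 c2@8, authorship 1......2.
After op 2 (delete): buffer="xbzjczq" (len 7), cursors c1@0 c2@6, authorship .......
After op 3 (move_right): buffer="xbzjczq" (len 7), cursors c1@1 c2@7, authorship .......
After op 4 (insert('u')): buffer="xubzjczqu" (len 9), cursors c1@2 c2@9, authorship .1......2
After op 5 (delete): buffer="xbzjczq" (len 7), cursors c1@1 c2@7, authorship .......
After op 6 (move_left): buffer="xbzjczq" (len 7), cursors c1@0 c2@6, authorship .......
After op 7 (insert('w')): buffer="wxbzjczwq" (len 9), cursors c1@1 c2@8, authorship 1......2.
Authorship (.=original, N=cursor N): 1 . . . . . . 2 .
Index 0: author = 1

Answer: cursor 1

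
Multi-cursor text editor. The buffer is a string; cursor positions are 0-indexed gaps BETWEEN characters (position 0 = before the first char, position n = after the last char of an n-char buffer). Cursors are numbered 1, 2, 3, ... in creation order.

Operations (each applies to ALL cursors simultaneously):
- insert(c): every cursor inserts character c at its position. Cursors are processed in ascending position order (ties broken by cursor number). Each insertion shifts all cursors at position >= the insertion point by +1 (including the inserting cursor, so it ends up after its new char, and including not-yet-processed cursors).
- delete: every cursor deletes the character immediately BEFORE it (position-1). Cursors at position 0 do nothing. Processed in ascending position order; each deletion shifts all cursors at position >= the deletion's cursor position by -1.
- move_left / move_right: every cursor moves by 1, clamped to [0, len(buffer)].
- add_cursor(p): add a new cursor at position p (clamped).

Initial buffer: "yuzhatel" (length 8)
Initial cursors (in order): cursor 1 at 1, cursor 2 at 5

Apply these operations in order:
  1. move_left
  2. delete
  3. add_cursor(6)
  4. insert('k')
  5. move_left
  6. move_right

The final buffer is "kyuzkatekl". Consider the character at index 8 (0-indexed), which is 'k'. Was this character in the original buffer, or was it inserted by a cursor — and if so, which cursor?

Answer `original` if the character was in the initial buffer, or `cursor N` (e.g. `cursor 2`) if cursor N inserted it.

After op 1 (move_left): buffer="yuzhatel" (len 8), cursors c1@0 c2@4, authorship ........
After op 2 (delete): buffer="yuzatel" (len 7), cursors c1@0 c2@3, authorship .......
After op 3 (add_cursor(6)): buffer="yuzatel" (len 7), cursors c1@0 c2@3 c3@6, authorship .......
After op 4 (insert('k')): buffer="kyuzkatekl" (len 10), cursors c1@1 c2@5 c3@9, authorship 1...2...3.
After op 5 (move_left): buffer="kyuzkatekl" (len 10), cursors c1@0 c2@4 c3@8, authorship 1...2...3.
After op 6 (move_right): buffer="kyuzkatekl" (len 10), cursors c1@1 c2@5 c3@9, authorship 1...2...3.
Authorship (.=original, N=cursor N): 1 . . . 2 . . . 3 .
Index 8: author = 3

Answer: cursor 3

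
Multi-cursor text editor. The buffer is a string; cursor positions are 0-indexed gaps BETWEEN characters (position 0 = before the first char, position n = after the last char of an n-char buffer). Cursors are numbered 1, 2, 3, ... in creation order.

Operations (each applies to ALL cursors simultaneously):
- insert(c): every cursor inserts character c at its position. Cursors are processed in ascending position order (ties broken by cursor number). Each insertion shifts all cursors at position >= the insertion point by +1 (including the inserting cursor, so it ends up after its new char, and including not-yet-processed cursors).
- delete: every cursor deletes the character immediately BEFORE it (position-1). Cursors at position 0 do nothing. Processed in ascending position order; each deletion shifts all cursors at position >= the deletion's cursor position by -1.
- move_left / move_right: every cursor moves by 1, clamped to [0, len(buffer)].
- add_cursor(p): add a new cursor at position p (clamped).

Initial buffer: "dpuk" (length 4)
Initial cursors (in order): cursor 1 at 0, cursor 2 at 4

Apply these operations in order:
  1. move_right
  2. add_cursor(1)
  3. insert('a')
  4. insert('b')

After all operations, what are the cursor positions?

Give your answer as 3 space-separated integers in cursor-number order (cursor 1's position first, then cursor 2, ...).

After op 1 (move_right): buffer="dpuk" (len 4), cursors c1@1 c2@4, authorship ....
After op 2 (add_cursor(1)): buffer="dpuk" (len 4), cursors c1@1 c3@1 c2@4, authorship ....
After op 3 (insert('a')): buffer="daapuka" (len 7), cursors c1@3 c3@3 c2@7, authorship .13...2
After op 4 (insert('b')): buffer="daabbpukab" (len 10), cursors c1@5 c3@5 c2@10, authorship .1313...22

Answer: 5 10 5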